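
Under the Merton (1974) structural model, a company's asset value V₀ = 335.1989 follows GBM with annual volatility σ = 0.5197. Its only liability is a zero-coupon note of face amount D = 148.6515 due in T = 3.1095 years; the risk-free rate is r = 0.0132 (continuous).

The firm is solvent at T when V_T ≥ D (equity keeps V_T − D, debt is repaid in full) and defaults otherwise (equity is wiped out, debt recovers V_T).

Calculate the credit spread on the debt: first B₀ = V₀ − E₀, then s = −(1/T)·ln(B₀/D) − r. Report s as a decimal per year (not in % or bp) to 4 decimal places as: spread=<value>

spread=0.0428

Work the structural quantities from V₀ = 335.1989 against face 148.6515:
d₁ = [ln(V₀/D) + (r + σ²/2)T] / (σ√T)
   = [ln(335.1989/148.6515) + (0.0132 + 0.5·0.5197²)·3.1095] / (0.5197·√3.1095)
   = [0.813119 + 0.460965] / 0.916427 = 1.390273
d₂ = d₁ − σ√T = 1.390273 − 0.916427 = 0.473846
N(d₁) = 0.917777,  N(d₂) = 0.682195,  e^(−rT) = 0.959786
E₀ = V₀·N(d₁) − D·e^(−rT)·N(d₂)
   = 335.1989·0.917777 − 148.6515·0.959786·0.682195 = 210.306645
B₀ = V₀ − E₀ = 335.1989 − 210.306645 = 124.892255
spread = −(1/T)·ln(B₀/D) − r = −(1/3.1095)·ln(124.892255/148.6515) − 0.0132 = 0.04280683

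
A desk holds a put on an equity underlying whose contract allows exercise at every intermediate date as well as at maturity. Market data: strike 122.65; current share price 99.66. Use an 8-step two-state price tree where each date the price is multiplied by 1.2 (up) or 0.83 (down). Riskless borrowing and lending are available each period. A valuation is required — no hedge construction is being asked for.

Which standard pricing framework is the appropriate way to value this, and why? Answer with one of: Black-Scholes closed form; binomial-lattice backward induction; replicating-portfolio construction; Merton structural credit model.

Key observation: with exercise allowed before expiry on a discrete up/down model (8 steps from spot 99.66), the strike-122.65 put's value must be rolled back through the tree testing early exercise at each node.

framework: binomial-lattice backward induction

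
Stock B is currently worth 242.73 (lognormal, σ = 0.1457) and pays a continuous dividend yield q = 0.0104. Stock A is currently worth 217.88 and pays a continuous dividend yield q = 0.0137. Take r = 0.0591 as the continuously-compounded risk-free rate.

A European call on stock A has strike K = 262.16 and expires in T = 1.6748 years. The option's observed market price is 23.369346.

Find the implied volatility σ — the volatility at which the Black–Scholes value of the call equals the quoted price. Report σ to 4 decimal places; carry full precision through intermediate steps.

sigma = 0.2966

At σ = 0.2966 the Black–Scholes value reproduces the quote:
σ√T = 0.2966·√1.6748 = 0.383842
d₁ = (ln(S/K) + (r−q+σ²/2)T) / (σ√T) = (ln(217.88/262.16) + (0.0591−0.0137+0.2966²/2)·1.6748) / 0.383842 = (-0.185011 + 0.149703) / 0.383842 = -0.091984
d₂ = d₁ − σ√T = -0.091984 − 0.383842 = -0.475826
e^{−rT} = 0.905760
e^{−qT} = 0.977316
N(d₁) = 0.463355,  N(d₂) = 0.317099
V = S·e^{−qT}·N(d₁) − K·e^{−rT}·N(d₂) = 98.665853 − 75.296507 = 23.369346 (the quoted price), and the Black–Scholes price is strictly increasing in σ, so σ is unique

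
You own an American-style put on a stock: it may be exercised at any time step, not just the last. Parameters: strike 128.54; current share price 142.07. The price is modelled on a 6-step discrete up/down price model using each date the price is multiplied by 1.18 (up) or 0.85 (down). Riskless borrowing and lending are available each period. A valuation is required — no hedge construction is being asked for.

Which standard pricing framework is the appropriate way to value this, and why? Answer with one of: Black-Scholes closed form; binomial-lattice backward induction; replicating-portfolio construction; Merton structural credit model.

Key observation: with exercise allowed before expiry on a discrete up/down model (6 steps from spot 142.07), the strike-128.54 put's value must be rolled back through the tree testing early exercise at each node.

framework: binomial-lattice backward induction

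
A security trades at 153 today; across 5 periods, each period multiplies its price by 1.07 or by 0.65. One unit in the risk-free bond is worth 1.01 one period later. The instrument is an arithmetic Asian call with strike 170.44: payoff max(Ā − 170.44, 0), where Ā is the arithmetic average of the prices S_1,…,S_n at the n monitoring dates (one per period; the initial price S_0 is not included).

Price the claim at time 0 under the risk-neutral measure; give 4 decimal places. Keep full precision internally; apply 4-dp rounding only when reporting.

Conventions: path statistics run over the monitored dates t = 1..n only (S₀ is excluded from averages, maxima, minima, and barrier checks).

price = 7.9317

No-arbitrage gives p* = (R−d)/(u−d) = 0.8571: enumerate every path, weight its payoff by its p*-probability, and discount by R^5.
Enumerate all 2^5 = 32 price paths (U = up ×1.07, D = down ×0.65); each path with k up-moves has probability p*^k·(1−p*)^(5−k).
DDDDD: Ā=50.2348, payoff=0.0000, prob=0.000059
UDDDD: Ā=82.6942, payoff=0.0000, prob=0.000357
DUDDD: Ā=69.8422, payoff=0.0000, prob=0.000357
UUDDD: Ā=114.9710, payoff=0.0000, prob=0.002142
DDUDD: Ā=61.4884, payoff=0.0000, prob=0.000357
UDUDD: Ā=101.2194, payoff=0.0000, prob=0.002142
DUUDD: Ā=88.3674, payoff=0.0000, prob=0.002142
UUUDD: Ā=145.4663, payoff=0.0000, prob=0.012852
DDDUD: Ā=56.0584, payoff=0.0000, prob=0.000357
UDDUD: Ā=92.2808, payoff=0.0000, prob=0.002142
DUDUD: Ā=79.4288, payoff=0.0000, prob=0.002142
UUDUD: Ā=130.7521, payoff=0.0000, prob=0.012852
DDUUD: Ā=71.0750, payoff=0.0000, prob=0.002142
UDUUD: Ā=117.0004, payoff=0.0000, prob=0.012852
DUUUD: Ā=104.1484, payoff=0.0000, prob=0.012852
UUUUD: Ā=171.4443, payoff=1.0043, prob=0.077111
DDDDU: Ā=52.5290, payoff=0.0000, prob=0.000357
UDDDU: Ā=86.4708, payoff=0.0000, prob=0.002142
DUDDU: Ā=73.6188, payoff=0.0000, prob=0.002142
UUDDU: Ā=121.1878, payoff=0.0000, prob=0.012852
DDUDU: Ā=65.2650, payoff=0.0000, prob=0.002142
UDUDU: Ā=107.4362, payoff=0.0000, prob=0.012852
DUUDU: Ā=94.5842, payoff=0.0000, prob=0.012852
UUUDU: Ā=155.7001, payoff=0.0000, prob=0.077111
DDDUU: Ā=59.8350, payoff=0.0000, prob=0.002142
UDDUU: Ā=98.4976, payoff=0.0000, prob=0.012852
DUDUU: Ā=85.6456, payoff=0.0000, prob=0.012852
UUDUU: Ā=140.9858, payoff=0.0000, prob=0.077111
DDUUU: Ā=77.2918, payoff=0.0000, prob=0.012852
UDUUU: Ā=127.2342, payoff=0.0000, prob=0.077111
DUUUU: Ā=114.3822, payoff=0.0000, prob=0.077111
UUUUU: Ā=188.2907, payoff=17.8507, prob=0.462664
Price = Σ prob·payoff / R^5 = 8.336327 / 1.051010 = 7.9317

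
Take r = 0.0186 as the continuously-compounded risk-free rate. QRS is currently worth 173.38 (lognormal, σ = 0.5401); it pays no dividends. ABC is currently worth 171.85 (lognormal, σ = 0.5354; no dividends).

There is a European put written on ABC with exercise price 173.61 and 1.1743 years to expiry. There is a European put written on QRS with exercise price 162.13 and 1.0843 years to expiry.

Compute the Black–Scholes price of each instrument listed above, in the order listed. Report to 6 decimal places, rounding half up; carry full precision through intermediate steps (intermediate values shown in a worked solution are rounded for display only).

price(ABC put K=173.61) = 38.010660
price(QRS put K=162.13) = 29.976536

[ABC put K=173.61]
σ√T = 0.5354·√1.1743 = 0.580187
d₁ = (ln(S/K) + (r+σ²/2)T) / (σ√T) = (ln(171.85/173.61) + (0.0186+0.5354²/2)·1.1743) / 0.580187 = (-0.010189 + 0.190150) / 0.580187 = 0.310178
d₂ = d₁ − σ√T = 0.310178 − 0.580187 = -0.270009
e^{−rT} = 0.978395
N(−d₁) = 0.378213,  N(−d₂) = 0.606423
price = K·e^{−rT}·N(−d₂) − S·N(−d₁) = 103.006554 − 64.995895 = 38.010660
[QRS put K=162.13]
σ√T = 0.5401·√1.0843 = 0.562405
d₁ = (ln(S/K) + (r+σ²/2)T) / (σ√T) = (ln(173.38/162.13) + (0.0186+0.5401²/2)·1.0843) / 0.562405 = (0.067087 + 0.178317) / 0.562405 = 0.436349
d₂ = d₁ − σ√T = 0.436349 − 0.562405 = -0.126056
e^{−rT} = 0.980034
N(−d₁) = 0.331292,  N(−d₂) = 0.550156
price = K·e^{−rT}·N(−d₂) − S·N(−d₁) = 87.415902 − 57.439366 = 29.976536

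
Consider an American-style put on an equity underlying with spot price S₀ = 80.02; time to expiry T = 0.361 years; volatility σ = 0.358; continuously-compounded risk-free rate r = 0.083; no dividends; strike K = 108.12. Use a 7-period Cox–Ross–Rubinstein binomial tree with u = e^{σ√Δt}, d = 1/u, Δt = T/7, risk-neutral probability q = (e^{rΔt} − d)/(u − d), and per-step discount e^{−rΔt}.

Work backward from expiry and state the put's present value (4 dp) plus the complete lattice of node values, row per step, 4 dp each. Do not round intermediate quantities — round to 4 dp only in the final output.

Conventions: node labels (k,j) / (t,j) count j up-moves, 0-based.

price = 28.1000
tree:
28.1000
34.3482 21.5605
40.1084 28.1000 15.3598
45.4189 34.3482 21.3227 9.6695
50.3148 40.1084 28.1000 14.6990 4.8420
54.8284 45.4189 34.3482 21.3227 8.3581 1.4509
58.9895 50.3148 40.1084 28.1000 13.9713 2.9498 0.0000
62.8257 54.8284 45.4189 34.3482 21.3227 5.9973 0.0000 0.0000

params: Δt=0.05157 u=1.08470 d=0.92192 q=0.50604 e^(-rΔt)=0.99573
t_7 payoffs: 62.8257 54.8284 45.4189 34.3482 21.3227 5.9973 0.0000 0.0000
k=6: node(6,0) S=49.1305 payoff=58.9895 vs cont=58.5277 → 58.9895 [stop]  node(6,1) S=57.8052 payoff=50.3148 vs cont=49.8530 → 50.3148 [stop]  node(6,2) S=68.0116 payoff=40.1084 vs cont=39.6466 → 40.1084 [stop]  node(6,3) S=80.0200 payoff=28.1000 vs cont=27.6382 → 28.1000 [stop]  node(6,4) S=94.1487 payoff=13.9713 vs cont=13.5095 → 13.9713 [stop]  node(6,5) S=110.7720 payoff=0.0000 vs cont=2.9498 → 2.9498 [wait]  node(6,6) S=130.3305 payoff=0.0000 vs cont=0.0000 → 0.0000 [wait]
k=5: node(5,0) S=53.2916 payoff=54.8284 vs cont=54.3666 → 54.8284 [stop]  node(5,1) S=62.7011 payoff=45.4189 vs cont=44.9571 → 45.4189 [stop]  node(5,2) S=73.7718 payoff=34.3482 vs cont=33.8863 → 34.3482 [stop]  node(5,3) S=86.7973 payoff=21.3227 vs cont=20.8608 → 21.3227 [stop]  node(5,4) S=102.1227 payoff=5.9973 vs cont=8.3581 → 8.3581 [wait]  node(5,5) S=120.1540 payoff=0.0000 vs cont=1.4509 → 1.4509 [wait]
k=4: node(4,0) S=57.8052 payoff=50.3148 vs cont=49.8530 → 50.3148 [stop]  node(4,1) S=68.0116 payoff=40.1084 vs cont=39.6466 → 40.1084 [stop]  node(4,2) S=80.0200 payoff=28.1000 vs cont=27.6382 → 28.1000 [stop]  node(4,3) S=94.1487 payoff=13.9713 vs cont=14.6990 → 14.6990 [wait]  node(4,4) S=110.7720 payoff=0.0000 vs cont=4.8420 → 4.8420 [wait]
k=3: node(3,0) S=62.7011 payoff=45.4189 vs cont=44.9571 → 45.4189 [stop]  node(3,1) S=73.7718 payoff=34.3482 vs cont=33.8863 → 34.3482 [stop]  node(3,2) S=86.7973 payoff=21.3227 vs cont=21.2275 → 21.3227 [stop]  node(3,3) S=102.1227 payoff=5.9973 vs cont=9.6695 → 9.6695 [wait]
k=2: node(2,0) S=68.0116 payoff=40.1084 vs cont=39.6466 → 40.1084 [stop]  node(2,1) S=80.0200 payoff=28.1000 vs cont=27.6382 → 28.1000 [stop]  node(2,2) S=94.1487 payoff=13.9713 vs cont=15.3598 → 15.3598 [wait]
k=1: node(1,0) S=73.7718 payoff=34.3482 vs cont=33.8863 → 34.3482 [stop]  node(1,1) S=86.7973 payoff=21.3227 vs cont=21.5605 → 21.5605 [wait]
k=0: node(0,0) S=80.0200 payoff=28.1000 vs cont=27.7580 → 28.1000 [stop]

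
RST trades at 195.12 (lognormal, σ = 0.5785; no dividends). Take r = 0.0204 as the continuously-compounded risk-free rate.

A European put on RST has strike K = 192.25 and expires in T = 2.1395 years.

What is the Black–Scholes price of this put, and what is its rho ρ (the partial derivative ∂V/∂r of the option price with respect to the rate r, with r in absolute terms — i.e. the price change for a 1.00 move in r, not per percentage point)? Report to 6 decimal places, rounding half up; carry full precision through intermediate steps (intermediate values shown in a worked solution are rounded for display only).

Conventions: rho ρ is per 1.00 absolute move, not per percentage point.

σ√T = 0.5785·√2.1395 = 0.846174
d₁ = (ln(S/K) + (r+σ²/2)T) / (σ√T) = (ln(195.12/192.25) + (0.0204+0.5785²/2)·2.1395) / 0.846174 = (0.014818 + 0.401651) / 0.846174 = 0.492179
d₂ = d₁ − σ√T = 0.492179 − 0.846174 = -0.353995
e^{−rT} = 0.957293
N(−d₁) = 0.311296,  N(−d₂) = 0.638329
Put price V = K·e^{−rT}·N(−d₂) − S·N(−d₁) = 117.477718 − 60.740156 = 56.737562
ρ = −K·T·e^{−rT}·N(−d₂) = -251.343578

price = 56.737562
ρ = -251.343578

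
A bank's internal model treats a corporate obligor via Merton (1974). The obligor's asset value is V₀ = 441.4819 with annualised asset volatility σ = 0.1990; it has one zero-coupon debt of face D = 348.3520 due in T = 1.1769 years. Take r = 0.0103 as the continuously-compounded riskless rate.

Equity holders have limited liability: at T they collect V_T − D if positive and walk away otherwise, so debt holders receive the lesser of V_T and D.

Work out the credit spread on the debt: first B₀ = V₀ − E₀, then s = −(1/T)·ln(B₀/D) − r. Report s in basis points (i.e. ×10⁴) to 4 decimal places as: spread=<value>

spread=128.5658

With assets at 441.4819 and a single debt payment of 348.3520 at 1.1769 years:
d₁ = [ln(V₀/D) + (r + σ²/2)T] / (σ√T)
   = [ln(441.4819/348.3520) + (0.0103 + 0.5·0.1990²)·1.1769] / (0.1990·√1.1769)
   = [0.236924 + 0.035425] / 0.215885 = 1.261545
d₂ = d₁ − σ√T = 1.261545 − 0.215885 = 1.045660
N(d₁) = 0.896444,  N(d₂) = 0.852141,  e^(−rT) = 0.987951
E₀ = V₀·N(d₁) − D·e^(−rT)·N(d₂)
   = 441.4819·0.896444 − 348.3520·0.987951·0.852141 = 102.495331
B₀ = V₀ − E₀ = 441.4819 − 102.495331 = 338.986569
spread = −(1/T)·ln(B₀/D) − r = −(1/1.1769)·ln(338.986569/348.3520) − 0.0103 = 0.01285658
in basis points: 0.01285658 × 10⁴ = 128.5658 bp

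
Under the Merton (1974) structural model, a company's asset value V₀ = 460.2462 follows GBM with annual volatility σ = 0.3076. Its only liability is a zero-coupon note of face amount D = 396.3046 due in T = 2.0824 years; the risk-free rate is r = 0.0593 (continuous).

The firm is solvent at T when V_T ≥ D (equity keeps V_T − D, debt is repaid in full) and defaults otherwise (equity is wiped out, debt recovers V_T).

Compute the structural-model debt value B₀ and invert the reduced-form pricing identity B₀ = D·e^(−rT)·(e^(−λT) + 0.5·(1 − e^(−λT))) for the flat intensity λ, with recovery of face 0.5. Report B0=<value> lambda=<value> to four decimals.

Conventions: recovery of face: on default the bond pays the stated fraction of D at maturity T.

B0=321.3296 lambda=0.0867

With assets at 460.2462 and a single debt payment of 396.3046 at 2.0824 years:
d₁ = [ln(V₀/D) + (r + σ²/2)T] / (σ√T)
   = [ln(460.2462/396.3046) + (0.0593 + 0.5·0.3076²)·2.0824] / (0.3076·√2.0824)
   = [0.149578 + 0.222002] / 0.443883 = 0.837114
d₂ = d₁ − σ√T = 0.837114 − 0.443883 = 0.393232
N(d₁) = 0.798736,  N(d₂) = 0.652926,  e^(−rT) = 0.883834
E₀ = V₀·N(d₁) − D·e^(−rT)·N(d₂)
   = 460.2462·0.798736 − 396.3046·0.883834·0.652926 = 138.916560
B₀ = V₀ − E₀ = 460.2462 − 138.916560 = 321.329640
e^(−λT) = (B₀·e^(rT)/D − 0.5)/(1 − 0.5) = (321.3296·1.131435/396.3046 − 0.5)/0.5 = 0.83476752
λ = −ln(0.83476752)/2.0824 = 0.086728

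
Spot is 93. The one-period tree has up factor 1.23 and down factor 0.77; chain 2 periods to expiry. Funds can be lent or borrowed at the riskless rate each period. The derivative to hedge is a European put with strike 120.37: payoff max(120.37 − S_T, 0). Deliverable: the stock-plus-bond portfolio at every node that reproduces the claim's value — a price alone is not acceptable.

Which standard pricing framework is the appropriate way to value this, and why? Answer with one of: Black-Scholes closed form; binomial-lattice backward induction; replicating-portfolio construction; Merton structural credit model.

Key observation: the task asks for the hedge itself — share and bond holdings at every node of the 2-period tree on spot 93 with factors 1.23/0.77 — which is exactly what the replicating-portfolio construction produces.

framework: replicating-portfolio construction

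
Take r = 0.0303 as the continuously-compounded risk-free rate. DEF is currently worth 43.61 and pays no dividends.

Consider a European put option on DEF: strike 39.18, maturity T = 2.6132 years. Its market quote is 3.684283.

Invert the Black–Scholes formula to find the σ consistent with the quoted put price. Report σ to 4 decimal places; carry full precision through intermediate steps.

At σ = 0.2652 the Black–Scholes value reproduces the quote:
σ√T = 0.2652·√2.6132 = 0.428706
d₁ = (ln(S/K) + (r+σ²/2)T) / (σ√T) = (ln(43.61/39.18) + (0.0303+0.2652²/2)·2.6132) / 0.428706 = (0.107120 + 0.171074) / 0.428706 = 0.648916
d₂ = d₁ − σ√T = 0.648916 − 0.428706 = 0.220210
e^{−rT} = 0.923874
N(−d₁) = 0.258196,  N(−d₂) = 0.412854
V = K·e^{−rT}·N(−d₂) − S·N(−d₁) = 14.944219 − 11.259936 = 3.684283 (the observed quote) — the price is monotone increasing in volatility, hence this σ is the only solution

sigma = 0.2652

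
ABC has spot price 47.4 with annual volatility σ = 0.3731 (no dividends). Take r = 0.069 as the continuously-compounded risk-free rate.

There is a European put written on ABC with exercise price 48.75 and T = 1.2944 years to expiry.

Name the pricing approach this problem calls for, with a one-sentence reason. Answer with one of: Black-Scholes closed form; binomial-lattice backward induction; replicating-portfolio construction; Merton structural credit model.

framework: Black-Scholes closed form

Key observation: the instrument is a plain European put (strike 48.75) on a lognormal asset; the exact continuous-time formula applies directly.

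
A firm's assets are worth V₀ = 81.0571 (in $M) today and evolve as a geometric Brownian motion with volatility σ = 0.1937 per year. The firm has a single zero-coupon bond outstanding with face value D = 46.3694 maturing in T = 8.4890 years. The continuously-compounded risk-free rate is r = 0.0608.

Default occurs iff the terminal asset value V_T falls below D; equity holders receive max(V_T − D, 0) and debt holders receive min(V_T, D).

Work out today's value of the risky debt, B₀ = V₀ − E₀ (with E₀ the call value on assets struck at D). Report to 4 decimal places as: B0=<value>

Apply the equity-as-call identities (strike 46.3694, horizon 8.4890 years):
d₁ = [ln(V₀/D) + (r + σ²/2)T] / (σ√T)
   = [ln(81.0571/46.3694) + (0.0608 + 0.5·0.1937²)·8.4890] / (0.1937·√8.4890)
   = [0.558514 + 0.675384] / 0.564362 = 2.186358
d₂ = d₁ − σ√T = 2.186358 − 0.564362 = 1.621996
N(d₁) = 0.985605,  N(d₂) = 0.947598,  e^(−rT) = 0.596825
E₀ = V₀·N(d₁) − D·e^(−rT)·N(d₂)
   = 81.0571·0.985605 − 46.3694·0.596825·0.947598 = 53.666084
B₀ = V₀ − E₀ = 81.0571 − 53.666084 = 27.391016

B0=27.3910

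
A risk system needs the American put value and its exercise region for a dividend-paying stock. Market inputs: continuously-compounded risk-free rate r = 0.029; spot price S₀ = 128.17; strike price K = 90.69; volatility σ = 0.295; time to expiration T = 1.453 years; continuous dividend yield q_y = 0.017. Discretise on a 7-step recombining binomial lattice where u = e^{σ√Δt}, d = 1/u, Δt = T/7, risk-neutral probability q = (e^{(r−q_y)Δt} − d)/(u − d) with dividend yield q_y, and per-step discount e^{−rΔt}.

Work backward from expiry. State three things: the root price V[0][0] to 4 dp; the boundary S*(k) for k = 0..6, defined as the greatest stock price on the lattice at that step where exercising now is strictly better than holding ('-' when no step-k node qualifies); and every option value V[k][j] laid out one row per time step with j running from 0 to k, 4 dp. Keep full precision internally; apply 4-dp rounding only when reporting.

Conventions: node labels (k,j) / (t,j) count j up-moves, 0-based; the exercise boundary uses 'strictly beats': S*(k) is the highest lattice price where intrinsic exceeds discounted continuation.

Δt=0.20757  u=1.14385  d=0.87424  q=0.47570  discount=0.99400
step 7 (expiry): payoffs max(K−S,0) = 40.6640 25.2360 5.0501 0.0000 0.0000 0.0000 0.0000 0.0000
step 6: (k=6,j=0): S=57.2224, K−S=33.4676, hold=33.1249 ⇒ V=33.4676 exercise | (k=6,j=1): S=74.8697, K−S=15.8203, hold=15.5397 ⇒ V=15.8203 exercise | (k=6,j=2): S=97.9594, K−S=0.0000, hold=2.6319 ⇒ V=2.6319 continue | (k=6,j=3): S=128.1700, K−S=0.0000, hold=0.0000 ⇒ V=0.0000 continue | (k=6,j=4): S=167.6975, K−S=0.0000, hold=0.0000 ⇒ V=0.0000 continue | (k=6,j=5): S=219.4151, K−S=0.0000, hold=0.0000 ⇒ V=0.0000 continue | (k=6,j=6): S=287.0825, K−S=0.0000, hold=0.0000 ⇒ V=0.0000 continue  boundary S*=74.8697
step 5: (k=5,j=0): S=65.4540, K−S=25.2360, hold=24.9223 ⇒ V=25.2360 exercise | (k=5,j=1): S=85.6399, K−S=5.0501, hold=9.4893 ⇒ V=9.4893 continue | (k=5,j=2): S=112.0512, K−S=0.0000, hold=1.3716 ⇒ V=1.3716 continue | (k=5,j=3): S=146.6076, K−S=0.0000, hold=0.0000 ⇒ V=0.0000 continue | (k=5,j=4): S=191.8212, K−S=0.0000, hold=0.0000 ⇒ V=0.0000 continue | (k=5,j=5): S=250.9786, K−S=0.0000, hold=0.0000 ⇒ V=0.0000 continue  boundary S*=65.4540
step 4: (k=4,j=0): S=74.8697, K−S=15.8203, hold=17.6388 ⇒ V=17.6388 continue | (k=4,j=1): S=97.9594, K−S=0.0000, hold=5.5939 ⇒ V=5.5939 continue | (k=4,j=2): S=128.1700, K−S=0.0000, hold=0.7148 ⇒ V=0.7148 continue | (k=4,j=3): S=167.6975, K−S=0.0000, hold=0.0000 ⇒ V=0.0000 continue | (k=4,j=4): S=219.4151, K−S=0.0000, hold=0.0000 ⇒ V=0.0000 continue  boundary S*=-
step 3: (k=3,j=0): S=85.6399, K−S=5.0501, hold=11.8376 ⇒ V=11.8376 continue | (k=3,j=1): S=112.0512, K−S=0.0000, hold=3.2533 ⇒ V=3.2533 continue | (k=3,j=2): S=146.6076, K−S=0.0000, hold=0.3725 ⇒ V=0.3725 continue | (k=3,j=3): S=191.8212, K−S=0.0000, hold=0.0000 ⇒ V=0.0000 continue  boundary S*=-
step 2: (k=2,j=0): S=97.9594, K−S=0.0000, hold=7.7075 ⇒ V=7.7075 continue | (k=2,j=1): S=128.1700, K−S=0.0000, hold=1.8716 ⇒ V=1.8716 continue | (k=2,j=2): S=167.6975, K−S=0.0000, hold=0.1941 ⇒ V=0.1941 continue  boundary S*=-
step 1: (k=1,j=0): S=112.0512, K−S=0.0000, hold=4.9018 ⇒ V=4.9018 continue | (k=1,j=1): S=146.6076, K−S=0.0000, hold=1.0672 ⇒ V=1.0672 continue  boundary S*=-
step 0: (k=0,j=0): S=128.1700, K−S=0.0000, hold=3.0592 ⇒ V=3.0592 continue  boundary S*=-

price = 3.0592
boundary = - - - - - 65.4540 74.8697
tree:
3.0592
4.9018 1.0672
7.7075 1.8716 0.1941
11.8376 3.2533 0.3725 0.0000
17.6388 5.5939 0.7148 0.0000 0.0000
25.2360 9.4893 1.3716 0.0000 0.0000 0.0000
33.4676 15.8203 2.6319 0.0000 0.0000 0.0000 0.0000
40.6640 25.2360 5.0501 0.0000 0.0000 0.0000 0.0000 0.0000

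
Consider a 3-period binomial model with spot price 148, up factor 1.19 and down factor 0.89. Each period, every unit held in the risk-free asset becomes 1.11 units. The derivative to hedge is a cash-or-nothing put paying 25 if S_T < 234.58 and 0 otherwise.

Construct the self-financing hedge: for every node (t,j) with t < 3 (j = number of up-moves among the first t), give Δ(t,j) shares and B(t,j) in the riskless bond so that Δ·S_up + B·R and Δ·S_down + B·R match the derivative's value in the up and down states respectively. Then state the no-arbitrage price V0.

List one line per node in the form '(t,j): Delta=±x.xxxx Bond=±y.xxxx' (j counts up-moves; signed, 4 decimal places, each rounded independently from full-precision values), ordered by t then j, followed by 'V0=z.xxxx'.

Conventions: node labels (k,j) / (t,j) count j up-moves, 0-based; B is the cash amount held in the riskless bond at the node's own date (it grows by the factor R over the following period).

(0,0): Delta=-0.2458 Bond=47.4435
(1,0): Delta=0.0000 Bond=20.2906
(1,1): Delta=-0.3126 Bond=64.4338
(2,0): Delta=0.0000 Bond=22.5225
(2,1): Delta=0.0000 Bond=22.5225
(2,2): Delta=-0.3976 Bond=89.3393
V0=11.0708

Arbitrage-free pricing uses the up-move probability p* = (R−d)/(u−d) = 0.7333, discounting each step at R = 1.11.
At maturity the claim pays: V(3,0)=25.0000, V(3,1)=25.0000, V(3,2)=25.0000, V(3,3)=0.0000
(2,0): S=117.2308. Δ = (V_up−V_dn)/(S_up−S_dn) = (25.0000−25.0000)/(139.5047−104.3354) = 0.0000. V = [p*·25.0000 + (1−p*)·25.0000]/1.11 = 22.5225. B = V − Δ·S = 22.5225.
(2,1): S=156.7468. Δ = (V_up−V_dn)/(S_up−S_dn) = (25.0000−25.0000)/(186.5287−139.5047) = 0.0000. V = [p*·25.0000 + (1−p*)·25.0000]/1.11 = 22.5225. B = V − Δ·S = 22.5225.
(2,2): S=209.5828. Δ = (V_up−V_dn)/(S_up−S_dn) = (0.0000−25.0000)/(249.4035−186.5287) = -0.3976. V = [p*·0.0000 + (1−p*)·25.0000]/1.11 = 6.0060. B = V − Δ·S = 89.3393.
(1,0): S=131.7200. Δ = (V_up−V_dn)/(S_up−S_dn) = (22.5225−22.5225)/(156.7468−117.2308) = 0.0000. V = [p*·22.5225 + (1−p*)·22.5225]/1.11 = 20.2906. B = V − Δ·S = 20.2906.
(1,1): S=176.1200. Δ = (V_up−V_dn)/(S_up−S_dn) = (6.0060−22.5225)/(209.5828−156.7468) = -0.3126. V = [p*·6.0060 + (1−p*)·22.5225]/1.11 = 9.3787. B = V − Δ·S = 64.4338.
(0,0): S=148.0000. Δ = (V_up−V_dn)/(S_up−S_dn) = (9.3787−20.2906)/(176.1200−131.7200) = -0.2458. V = [p*·9.3787 + (1−p*)·20.2906]/1.11 = 11.0708. B = V − Δ·S = 47.4435.
Check: Δ(0,0)·S0 + B(0,0) = 11.0708 = V0.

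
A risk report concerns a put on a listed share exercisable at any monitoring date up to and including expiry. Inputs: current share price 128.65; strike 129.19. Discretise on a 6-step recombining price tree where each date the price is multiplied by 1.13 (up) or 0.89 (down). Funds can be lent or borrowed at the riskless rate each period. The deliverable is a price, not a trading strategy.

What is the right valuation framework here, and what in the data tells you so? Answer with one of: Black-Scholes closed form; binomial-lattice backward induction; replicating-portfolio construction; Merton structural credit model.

framework: binomial-lattice backward induction

Key observation: with exercise allowed before expiry on a discrete up/down model (6 steps from spot 128.65), the strike-129.19 put's value must be rolled back through the tree testing early exercise at each node.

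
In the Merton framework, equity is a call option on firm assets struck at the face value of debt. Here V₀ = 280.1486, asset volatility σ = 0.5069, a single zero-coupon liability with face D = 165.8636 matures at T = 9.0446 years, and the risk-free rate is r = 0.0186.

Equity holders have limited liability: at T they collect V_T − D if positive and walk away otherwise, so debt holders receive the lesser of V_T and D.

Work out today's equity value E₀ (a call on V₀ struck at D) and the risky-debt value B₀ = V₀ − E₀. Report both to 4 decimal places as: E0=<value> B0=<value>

E0=195.6643 B0=84.4843

With assets at 280.1486 and a single debt payment of 165.8636 at 9.0446 years:
d₁ = [ln(V₀/D) + (r + σ²/2)T] / (σ√T)
   = [ln(280.1486/165.8636) + (0.0186 + 0.5·0.5069²)·9.0446] / (0.5069·√9.0446)
   = [0.524154 + 1.330224] / 1.524463 = 1.216414
d₂ = d₁ − σ√T = 1.216414 − 1.524463 = -0.308050
N(d₁) = 0.888086,  N(d₂) = 0.379022,  e^(−rT) = 0.845160
E₀ = V₀·N(d₁) − D·e^(−rT)·N(d₂)
   = 280.1486·0.888086 − 165.8636·0.845160·0.379022 = 195.664320
B₀ = V₀ − E₀ = 280.1486 − 195.664320 = 84.484280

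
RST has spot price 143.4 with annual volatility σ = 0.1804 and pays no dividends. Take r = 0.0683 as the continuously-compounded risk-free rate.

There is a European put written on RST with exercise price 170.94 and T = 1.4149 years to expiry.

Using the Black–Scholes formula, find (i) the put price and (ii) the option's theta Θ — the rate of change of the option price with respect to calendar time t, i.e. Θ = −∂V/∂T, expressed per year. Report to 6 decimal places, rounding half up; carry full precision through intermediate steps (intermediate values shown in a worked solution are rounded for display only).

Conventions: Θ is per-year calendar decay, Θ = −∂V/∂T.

price = 19.505114
Θ = 3.044957

σ√T = 0.1804·√1.4149 = 0.214585
d₁ = (ln(S/K) + (r+σ²/2)T) / (σ√T) = (ln(143.4/170.94) + (0.0683+0.1804²/2)·1.4149) / 0.214585 = (-0.175675 + 0.119661) / 0.214585 = -0.261032
d₂ = d₁ − σ√T = -0.261032 − 0.214585 = -0.475617
e^{−rT} = 0.907885
N(−d₁) = 0.602966,  N(−d₂) = 0.682827
Put price V = K·e^{−rT}·N(−d₂) − S·N(−d₁) = 105.970476 − 86.465361 = 19.505114
φ(d₁) = (1/√(2π))·e^{−d₁²/2} = 0.385580
Θ = −S·φ(d₁)·σ/(2√T) + r·K·e^{−rT}·N(−d₂) = −4.192827 + 7.237783 = 3.044957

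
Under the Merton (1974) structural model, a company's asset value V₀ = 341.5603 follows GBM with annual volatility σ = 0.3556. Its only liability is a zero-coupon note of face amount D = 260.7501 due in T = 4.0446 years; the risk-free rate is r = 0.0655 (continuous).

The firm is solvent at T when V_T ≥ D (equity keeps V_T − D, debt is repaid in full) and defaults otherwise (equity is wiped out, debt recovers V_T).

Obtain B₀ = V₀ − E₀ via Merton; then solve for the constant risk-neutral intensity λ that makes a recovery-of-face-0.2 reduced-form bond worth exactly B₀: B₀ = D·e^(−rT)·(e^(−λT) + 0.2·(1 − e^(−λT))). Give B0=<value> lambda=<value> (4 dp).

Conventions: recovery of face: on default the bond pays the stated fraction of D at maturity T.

Equity is a call on the firm's assets struck at D = 260.7501:
d₁ = [ln(V₀/D) + (r + σ²/2)T] / (σ√T)
   = [ln(341.5603/260.7501) + (0.0655 + 0.5·0.3556²)·4.0446] / (0.3556·√4.0446)
   = [0.269962 + 0.520644] / 0.715154 = 1.105504
d₂ = d₁ − σ√T = 1.105504 − 0.715154 = 0.390350
N(d₁) = 0.865529,  N(d₂) = 0.651861,  e^(−rT) = 0.767266
E₀ = V₀·N(d₁) − D·e^(−rT)·N(d₂)
   = 341.5603·0.865529 − 260.7501·0.767266·0.651861 = 165.216020
B₀ = V₀ − E₀ = 341.5603 − 165.216020 = 176.344280
e^(−λT) = (B₀·e^(rT)/D − 0.2)/(1 − 0.2) = (176.3443·1.303328/260.7501 − 0.2)/0.8 = 0.85179504
λ = −ln(0.85179504)/4.0446 = 0.039660

B0=176.3443 lambda=0.0397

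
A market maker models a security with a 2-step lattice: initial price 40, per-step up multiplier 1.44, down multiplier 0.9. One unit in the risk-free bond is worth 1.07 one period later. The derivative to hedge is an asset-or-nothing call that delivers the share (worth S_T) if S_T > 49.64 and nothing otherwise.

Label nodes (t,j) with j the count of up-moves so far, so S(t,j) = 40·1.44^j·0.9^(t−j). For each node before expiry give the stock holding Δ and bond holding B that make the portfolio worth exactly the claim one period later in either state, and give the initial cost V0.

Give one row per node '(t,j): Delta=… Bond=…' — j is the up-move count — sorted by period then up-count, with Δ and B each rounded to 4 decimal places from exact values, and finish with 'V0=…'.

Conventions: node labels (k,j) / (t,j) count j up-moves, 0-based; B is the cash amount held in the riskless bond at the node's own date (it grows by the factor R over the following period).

(0,0): Delta=1.9605 Bond=-51.7076
(1,0): Delta=2.6667 Bond=-80.7477
(1,1): Delta=1.0000 Bond=0.0000
V0=26.7140

Risk-neutral probability p* = (R−d)/(u−d) = (1.07−0.9)/(1.44−0.9) = 0.3148.
At maturity the claim pays: V(2,0)=0.0000, V(2,1)=51.8400, V(2,2)=82.9440
Node (1,0) S=36.0000: V=(p*·51.8400+(1−p*)·0.0000)/1.07=15.2523; Δ=(51.8400−0.0000)/(51.8400−32.4000)=2.6667; B=V−Δ·S=-80.7477
Node (1,1) S=57.6000: V=(p*·82.9440+(1−p*)·51.8400)/1.07=57.6000; Δ=(82.9440−51.8400)/(82.9440−51.8400)=1.0000; B=V−Δ·S=0.0000
Node (0,0) S=40.0000: V=(p*·57.6000+(1−p*)·15.2523)/1.07=26.7140; Δ=(57.6000−15.2523)/(57.6000−36.0000)=1.9605; B=V−Δ·S=-51.7076
Verification: the root portfolio costs Δ(0,0)·S0 + B(0,0) = 26.7140, matching V0.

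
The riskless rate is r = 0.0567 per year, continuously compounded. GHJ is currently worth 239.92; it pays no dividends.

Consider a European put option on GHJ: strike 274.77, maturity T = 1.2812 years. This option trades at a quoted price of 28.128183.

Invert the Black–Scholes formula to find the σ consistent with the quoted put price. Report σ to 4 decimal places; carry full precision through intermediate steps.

sigma = 0.1732

At σ = 0.1732 the Black–Scholes value reproduces the quote:
σ√T = 0.1732·√1.2812 = 0.196045
d₁ = (ln(S/K) + (r+σ²/2)T) / (σ√T) = (ln(239.92/274.77) + (0.0567+0.1732²/2)·1.2812) / 0.196045 = (-0.135629 + 0.091861) / 0.196045 = -0.223254
d₂ = d₁ − σ√T = -0.223254 − 0.196045 = -0.419300
e^{−rT} = 0.929932
N(−d₁) = 0.588331,  N(−d₂) = 0.662501
V = K·e^{−rT}·N(−d₂) − S·N(−d₁) = 169.280600 − 141.152417 = 28.128183 (the quoted price), and the Black–Scholes price is strictly increasing in σ, so σ is unique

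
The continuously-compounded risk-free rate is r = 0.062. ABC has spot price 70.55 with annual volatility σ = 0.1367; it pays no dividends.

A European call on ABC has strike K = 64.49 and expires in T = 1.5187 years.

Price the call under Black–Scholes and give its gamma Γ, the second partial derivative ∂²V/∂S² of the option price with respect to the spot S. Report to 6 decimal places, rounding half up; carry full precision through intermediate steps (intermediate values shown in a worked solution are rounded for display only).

price = 12.609107
Γ = 0.016806

σ√T = 0.1367·√1.5187 = 0.168463
d₁ = (ln(S/K) + (r+σ²/2)T) / (σ√T) = (ln(70.55/64.49) + (0.062+0.1367²/2)·1.5187) / 0.168463 = (0.089812 + 0.108349) / 0.168463 = 1.176287
d₂ = d₁ − σ√T = 1.176287 − 0.168463 = 1.007824
e^{−rT} = 0.910138
N(d₁) = 0.880260,  N(d₂) = 0.843230
Call price V = S·N(d₁) − K·e^{−rT}·N(d₂) = 62.102333 − 49.493226 = 12.609107
φ(d₁) = (1/√(2π))·e^{−d₁²/2} = 0.199735
Γ = φ(d₁) / (S·σ·√T) = 0.016806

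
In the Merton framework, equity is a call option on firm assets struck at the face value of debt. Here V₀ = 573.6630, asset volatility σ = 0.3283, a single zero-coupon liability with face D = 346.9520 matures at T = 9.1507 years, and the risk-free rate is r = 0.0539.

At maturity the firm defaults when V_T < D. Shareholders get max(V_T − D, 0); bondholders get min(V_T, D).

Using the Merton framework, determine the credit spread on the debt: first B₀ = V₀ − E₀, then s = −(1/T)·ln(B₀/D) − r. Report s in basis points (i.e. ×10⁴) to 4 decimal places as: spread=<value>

spread=146.2078

Work the structural quantities from V₀ = 573.6630 against face 346.9520:
d₁ = [ln(V₀/D) + (r + σ²/2)T] / (σ√T)
   = [ln(573.6630/346.9520) + (0.0539 + 0.5·0.3283²)·9.1507] / (0.3283·√9.1507)
   = [0.502856 + 0.986358] / 0.993112 = 1.499543
d₂ = d₁ − σ√T = 1.499543 − 0.993112 = 0.506432
N(d₁) = 0.933134,  N(d₂) = 0.693723,  e^(−rT) = 0.610655
E₀ = V₀·N(d₁) − D·e^(−rT)·N(d₂)
   = 573.6630·0.933134 − 346.9520·0.610655·0.693723 = 388.326450
B₀ = V₀ − E₀ = 573.6630 − 388.326450 = 185.336550
spread = −(1/T)·ln(B₀/D) − r = −(1/9.1507)·ln(185.336550/346.9520) − 0.0539 = 0.01462078
in basis points: 0.01462078 × 10⁴ = 146.2078 bp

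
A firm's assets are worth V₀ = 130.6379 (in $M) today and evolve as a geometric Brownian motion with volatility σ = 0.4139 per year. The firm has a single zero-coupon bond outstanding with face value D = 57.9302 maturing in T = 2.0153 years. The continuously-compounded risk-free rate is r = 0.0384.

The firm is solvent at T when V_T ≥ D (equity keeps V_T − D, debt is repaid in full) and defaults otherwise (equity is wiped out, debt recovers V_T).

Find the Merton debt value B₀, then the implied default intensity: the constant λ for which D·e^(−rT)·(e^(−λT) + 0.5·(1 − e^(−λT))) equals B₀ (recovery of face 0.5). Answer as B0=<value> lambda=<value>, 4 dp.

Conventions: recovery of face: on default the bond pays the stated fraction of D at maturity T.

B0=52.2686 lambda=0.0256

With assets at 130.6379 and a single debt payment of 57.9302 at 2.0153 years:
d₁ = [ln(V₀/D) + (r + σ²/2)T] / (σ√T)
   = [ln(130.6379/57.9302) + (0.0384 + 0.5·0.4139²)·2.0153] / (0.4139·√2.0153)
   = [0.813191 + 0.250011] / 0.587578 = 1.809466
d₂ = d₁ − σ√T = 1.809466 − 0.587578 = 1.221888
N(d₁) = 0.964811,  N(d₂) = 0.889125,  e^(−rT) = 0.925531
E₀ = V₀·N(d₁) − D·e^(−rT)·N(d₂)
   = 130.6379·0.964811 − 57.9302·0.925531·0.889125 = 78.369331
B₀ = V₀ − E₀ = 130.6379 − 78.369331 = 52.268569
e^(−λT) = (B₀·e^(rT)/D − 0.5)/(1 − 0.5) = (52.2686·1.080461/57.9302 − 0.5)/0.5 = 0.94973150
λ = −ln(0.94973150)/2.0153 = 0.025592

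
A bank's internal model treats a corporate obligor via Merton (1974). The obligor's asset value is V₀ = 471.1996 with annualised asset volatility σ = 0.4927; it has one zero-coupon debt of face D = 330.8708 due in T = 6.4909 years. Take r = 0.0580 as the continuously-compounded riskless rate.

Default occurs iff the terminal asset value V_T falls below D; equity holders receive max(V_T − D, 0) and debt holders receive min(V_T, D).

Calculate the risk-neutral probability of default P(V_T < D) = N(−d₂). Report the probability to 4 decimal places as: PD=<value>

With assets at 471.1996 and a single debt payment of 330.8708 at 6.4909 years:
d₁ = [ln(V₀/D) + (r + σ²/2)T] / (σ√T)
   = [ln(471.1996/330.8708) + (0.0580 + 0.5·0.4927²)·6.4909] / (0.4927·√6.4909)
   = [0.353554 + 1.164316] / 1.255264 = 1.209204
d₂ = d₁ − σ√T = 1.209204 − 1.255264 = -0.046060
risk-neutral PD = N(−d₂) = N(0.046060) = 0.518369

PD=0.5184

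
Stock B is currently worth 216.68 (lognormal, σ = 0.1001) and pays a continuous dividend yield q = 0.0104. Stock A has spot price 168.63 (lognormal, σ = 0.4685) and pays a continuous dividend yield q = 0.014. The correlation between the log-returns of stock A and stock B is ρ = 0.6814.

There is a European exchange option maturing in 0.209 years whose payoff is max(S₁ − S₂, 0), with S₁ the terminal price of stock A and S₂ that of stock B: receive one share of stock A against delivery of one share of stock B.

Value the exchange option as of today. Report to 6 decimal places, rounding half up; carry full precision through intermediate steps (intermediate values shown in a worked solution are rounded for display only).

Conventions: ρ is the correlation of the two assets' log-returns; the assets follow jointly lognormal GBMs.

exchange price = 1.441022

σ_eff = √(σ₁² + σ₂² − 2ρσ₁σ₂) = √(0.4685² + 0.1001² − 2·0.6814·0.4685·0.1001) = 0.406941
d₁ = (ln(S₁/S₂) + (q₂ − q₁ + σ_eff²/2)T) / (σ_eff√T) = (ln(168.63/216.68) + (0.0104 − 0.014 + 0.082801)·0.209) / 0.186039 = -1.258667
d₂ = d₁ − σ_eff√T = -1.258667 − 0.186039 = -1.444707
N(d₁) = 0.104075,  N(d₂) = 0.074270
V = S₁·e^{−q₁T}·N(d₁) − S₂·e^{−q₂T}·N(d₂) = 17.498933 − 16.057912 = 1.441022
Key observation: pricing in stock B-units makes this a unit-strike call on the ratio S₁/S₂ — the risk-free rate cancels and cannot affect the value.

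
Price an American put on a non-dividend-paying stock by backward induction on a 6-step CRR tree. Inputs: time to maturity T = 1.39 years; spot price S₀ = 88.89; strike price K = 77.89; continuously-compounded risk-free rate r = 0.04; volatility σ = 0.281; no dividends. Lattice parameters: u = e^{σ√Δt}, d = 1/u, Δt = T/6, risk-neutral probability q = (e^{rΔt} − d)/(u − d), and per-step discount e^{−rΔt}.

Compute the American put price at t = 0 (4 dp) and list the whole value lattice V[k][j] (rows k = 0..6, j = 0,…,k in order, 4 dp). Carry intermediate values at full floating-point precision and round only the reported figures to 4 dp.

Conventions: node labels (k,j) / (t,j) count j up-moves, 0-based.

Δt=0.23167  u=1.14482  d=0.87350  q=0.50055  discount=0.99078
step 6 (expiry): payoffs max(K−S,0) = 38.4059 26.1413 10.0672 0.0000 0.0000 0.0000 0.0000
k=5: (k=5,j=0): S=45.2023, K−S=32.6877, hold=31.9692 ⇒ V=32.6877 exercise | (k=5,j=1): S=59.2431, K−S=18.6469, hold=17.9285 ⇒ V=18.6469 exercise | (k=5,j=2): S=77.6452, K−S=0.2448, hold=4.9817 ⇒ V=4.9817 continue | (k=5,j=3): S=101.7633, K−S=0.0000, hold=0.0000 ⇒ V=0.0000 continue | (k=5,j=4): S=133.3731, K−S=0.0000, hold=0.0000 ⇒ V=0.0000 continue | (k=5,j=5): S=174.8015, K−S=0.0000, hold=0.0000 ⇒ V=0.0000 continue
k=4: (k=4,j=0): S=51.7487, K−S=26.1413, hold=25.4229 ⇒ V=26.1413 exercise | (k=4,j=1): S=67.8228, K−S=10.0672, hold=11.6979 ⇒ V=11.6979 continue | (k=4,j=2): S=88.8900, K−S=0.0000, hold=2.4651 ⇒ V=2.4651 continue | (k=4,j=3): S=116.5010, K−S=0.0000, hold=0.0000 ⇒ V=0.0000 continue | (k=4,j=4): S=152.6886, K−S=0.0000, hold=0.0000 ⇒ V=0.0000 continue
k=3: (k=3,j=0): S=59.2431, K−S=18.6469, hold=18.7372 ⇒ V=18.7372 continue | (k=3,j=1): S=77.6452, K−S=0.2448, hold=7.0111 ⇒ V=7.0111 continue | (k=3,j=2): S=101.7633, K−S=0.0000, hold=1.2199 ⇒ V=1.2199 continue | (k=3,j=3): S=133.3731, K−S=0.0000, hold=0.0000 ⇒ V=0.0000 continue
k=2: (k=2,j=0): S=67.8228, K−S=10.0672, hold=12.7490 ⇒ V=12.7490 continue | (k=2,j=1): S=88.8900, K−S=0.0000, hold=4.0744 ⇒ V=4.0744 continue | (k=2,j=2): S=116.5010, K−S=0.0000, hold=0.6036 ⇒ V=0.6036 continue
k=1: (k=1,j=0): S=77.6452, K−S=0.2448, hold=8.3294 ⇒ V=8.3294 continue | (k=1,j=1): S=101.7633, K−S=0.0000, hold=2.3155 ⇒ V=2.3155 continue
k=0: (k=0,j=0): S=88.8900, K−S=0.0000, hold=5.2701 ⇒ V=5.2701 continue

price = 5.2701
tree:
5.2701
8.3294 2.3155
12.7490 4.0744 0.6036
18.7372 7.0111 1.2199 0.0000
26.1413 11.6979 2.4651 0.0000 0.0000
32.6877 18.6469 4.9817 0.0000 0.0000 0.0000
38.4059 26.1413 10.0672 0.0000 0.0000 0.0000 0.0000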